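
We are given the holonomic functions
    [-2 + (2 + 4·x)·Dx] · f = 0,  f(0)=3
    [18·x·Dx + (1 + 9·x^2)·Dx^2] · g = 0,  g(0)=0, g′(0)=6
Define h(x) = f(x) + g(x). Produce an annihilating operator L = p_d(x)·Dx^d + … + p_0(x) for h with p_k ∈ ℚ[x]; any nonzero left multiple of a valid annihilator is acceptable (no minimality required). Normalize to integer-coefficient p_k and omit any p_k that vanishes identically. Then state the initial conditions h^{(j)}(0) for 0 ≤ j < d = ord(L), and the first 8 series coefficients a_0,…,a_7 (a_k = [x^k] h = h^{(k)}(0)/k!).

f: a_k = 3, 3, -3/2, 3/2, -15/8, 21/8, -63/16, 99/16, …
g: a_k = 0, 6, 0, -18, 0, 486/5, 0, -4374/7, …
L₀ := lclm(L_f,L_g); ord L₀ ≤ 1+2.
L = (-18 - 90·x + 486·x^2 + 486·x^3)·Dx + (-21 - 72·x + 360·x^2 + 1944·x^3 + 1701·x^4)·Dx^2 + (-1 + 16·x + 54·x^2 + 198·x^3 + 567·x^4 + 486·x^5)·Dx^3  (order 3).
h: a_k = 3, 9, -3/2, -33/2, -15/8, 3993/40, -63/16, -69291/112, …
ICs: h(0) = 3, h′(0) = 9, h′′(0) = -3.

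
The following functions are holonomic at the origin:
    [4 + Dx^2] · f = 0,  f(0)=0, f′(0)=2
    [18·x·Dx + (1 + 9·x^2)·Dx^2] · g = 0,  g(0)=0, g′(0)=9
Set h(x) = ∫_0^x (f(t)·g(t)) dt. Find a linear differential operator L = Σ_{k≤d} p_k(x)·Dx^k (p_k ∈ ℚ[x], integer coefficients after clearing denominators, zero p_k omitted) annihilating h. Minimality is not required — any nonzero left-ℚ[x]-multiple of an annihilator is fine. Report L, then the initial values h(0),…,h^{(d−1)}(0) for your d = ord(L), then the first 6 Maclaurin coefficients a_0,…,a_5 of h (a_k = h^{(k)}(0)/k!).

f: a_k = 0, 2, 0, -4/3, 0, 4/15, …
g: a_k = 0, 9, 0, -27, 0, 729/5, …
Sym-product of L_f,L_g gives L₀ (≤ ord 4).
h=∫h₀ ⇒ L = L₀·Dx.
L = (2080 + 50256·x^2 + 89424·x^4 + 186624·x^6 + 419904·x^8)·Dx + (3168·x + 38880·x^3 + 139968·x^5 + 419904·x^7)·Dx^2 + (572 + 13788·x^2 + 33048·x^4 + 93312·x^6 + 209952·x^8)·Dx^3 + (792·x + 9720·x^3 + 34992·x^5 + 104976·x^7)·Dx^4 + (13 + 306·x^2 + 2673·x^4 + 11664·x^6 + 26244·x^8)·Dx^5  (order 5).
h: a_k = 0, 0, 0, 6, 0, -66/5, …
ICs: h(0) = 0, h′(0) = 0, h′′(0) = 0, h′′′(0) = 36, h′′′′(0) = 0.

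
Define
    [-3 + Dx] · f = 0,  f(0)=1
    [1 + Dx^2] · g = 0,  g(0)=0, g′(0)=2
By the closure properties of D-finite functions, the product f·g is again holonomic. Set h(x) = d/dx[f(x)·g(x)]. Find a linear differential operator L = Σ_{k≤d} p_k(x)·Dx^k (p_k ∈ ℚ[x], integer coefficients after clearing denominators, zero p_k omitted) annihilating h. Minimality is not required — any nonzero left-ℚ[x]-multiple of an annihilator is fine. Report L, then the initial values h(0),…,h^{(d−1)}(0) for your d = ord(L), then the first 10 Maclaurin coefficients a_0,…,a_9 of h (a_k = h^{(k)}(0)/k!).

f: a_k = 1, 3, 9/2, 9/2, 27/8, 81/40, 81/80, 243/560, 729/4480, 243/4480, …
g: a_k = 0, 2, 0, -1/3, 0, 1/60, 0, -1/2520, 0, 1/181440, …
f·g: L₀ = L_f ⊗_s L_g, ord ≤ 1·2.
h=h₀': d/dx-closure on L₀ ⇒ L.
L = 10 - 6·Dx + Dx^2  (order 2).
h: a_k = 2, 12, 26, 32, 79/3, 78/5, 307/45, 32/15, 481/1260, -79/1890, …
ICs: h(0) = 2, h′(0) = 12.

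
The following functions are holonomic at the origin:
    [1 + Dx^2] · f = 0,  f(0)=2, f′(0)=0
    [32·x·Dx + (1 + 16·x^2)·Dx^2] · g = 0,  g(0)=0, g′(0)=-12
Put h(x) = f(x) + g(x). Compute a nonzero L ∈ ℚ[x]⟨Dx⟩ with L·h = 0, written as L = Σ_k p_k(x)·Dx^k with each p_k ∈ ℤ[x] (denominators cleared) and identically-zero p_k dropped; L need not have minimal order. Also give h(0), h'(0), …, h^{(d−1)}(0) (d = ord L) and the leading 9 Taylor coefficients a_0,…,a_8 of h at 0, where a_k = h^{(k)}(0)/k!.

L = (-6112·x + 99328·x^3 + 8192·x^5)·Dx + (-31 + 1072·x^2 + 25344·x^4 + 4096·x^6)·Dx^2 + (-6112·x + 99328·x^3 + 8192·x^5)·Dx^3 + (-31 + 1072·x^2 + 25344·x^4 + 4096·x^6)·Dx^4  (order 4).
h: a_k = 2, -12, -1, 64, 1/12, -3072/5, -1/360, 49152/7, 1/20160, …
ICs: h(0) = 2, h′(0) = -12, h′′(0) = -2, h′′′(0) = 384.

f: a_k = 2, 0, -1, 0, 1/12, 0, -1/360, 0, 1/20160, …
g: a_k = 0, -12, 0, 64, 0, -3072/5, 0, 49152/7, 0, …
h₀=f+g: left-lcm gives L₀, ord ≤ 4.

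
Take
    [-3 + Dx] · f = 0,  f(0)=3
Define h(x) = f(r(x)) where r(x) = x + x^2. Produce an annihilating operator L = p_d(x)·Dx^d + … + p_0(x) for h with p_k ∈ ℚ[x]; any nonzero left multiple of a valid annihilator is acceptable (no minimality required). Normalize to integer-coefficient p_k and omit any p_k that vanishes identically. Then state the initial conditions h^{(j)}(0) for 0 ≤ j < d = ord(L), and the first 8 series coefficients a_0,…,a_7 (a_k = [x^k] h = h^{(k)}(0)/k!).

f: a_k = 3, 9, 27/2, 27/2, 81/8, 243/40, 243/80, 729/560, …
L₀ from L_f via x↦r, Dx↦r'^{-1}Dx.
L = (-3 - 6·x) + Dx  (order 1).
h: a_k = 3, 9, 45/2, 81/2, 513/8, 3483/40, 8613/80, 13527/112, …
ICs: h(0) = 3.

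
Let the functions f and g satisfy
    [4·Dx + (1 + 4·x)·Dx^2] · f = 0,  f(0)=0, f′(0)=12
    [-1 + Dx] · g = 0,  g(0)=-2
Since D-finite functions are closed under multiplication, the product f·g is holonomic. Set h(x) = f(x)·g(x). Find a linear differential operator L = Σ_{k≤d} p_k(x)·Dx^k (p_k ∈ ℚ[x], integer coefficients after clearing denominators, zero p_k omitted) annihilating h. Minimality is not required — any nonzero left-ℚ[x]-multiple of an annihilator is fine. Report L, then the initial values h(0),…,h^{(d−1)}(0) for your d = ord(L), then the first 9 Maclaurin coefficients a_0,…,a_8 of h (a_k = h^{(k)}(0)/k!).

L = (-3 + 4·x) + (2 - 8·x)·Dx + (1 + 4·x)·Dx^2  (order 2).
h: a_k = 0, -24, 24, -92, 276, -4509/5, 9119/3, -2205587/210, 1109003/30, …
ICs: h(0) = 0, h′(0) = -24.

f: a_k = 0, 12, -24, 64, -192, 3072/5, -2048, 49152/7, -24576, …
g: a_k = -2, -2, -1, -1/3, -1/12, -1/60, -1/360, -1/2520, -1/20160, …
L₀ := L_f ⊗_s L_g (sym. prod.), ord ≤ 2.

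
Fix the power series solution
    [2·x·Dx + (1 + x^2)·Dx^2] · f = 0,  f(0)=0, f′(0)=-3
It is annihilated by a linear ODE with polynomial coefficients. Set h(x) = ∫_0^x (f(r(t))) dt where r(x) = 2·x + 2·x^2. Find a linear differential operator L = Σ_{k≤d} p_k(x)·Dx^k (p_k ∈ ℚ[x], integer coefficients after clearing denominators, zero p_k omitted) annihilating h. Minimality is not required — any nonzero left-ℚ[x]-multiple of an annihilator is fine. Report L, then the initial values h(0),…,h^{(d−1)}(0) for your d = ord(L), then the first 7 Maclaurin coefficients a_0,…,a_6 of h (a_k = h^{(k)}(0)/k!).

f: a_k = 0, -3, 0, 1, 0, -3/5, 0, …
h₀=f(r): pull back L_f along r ⇒ L₀.
∫: right-multiply L₀ by Dx.
L = (-2 + 8·x + 32·x^2 + 48·x^3 + 24·x^4)·Dx^2 + (1 + 2·x + 4·x^2 + 16·x^3 + 20·x^4 + 8·x^5)·Dx^3  (order 3).
h: a_k = 0, 0, -3, -2, 2, 24/5, 4/5, …
ICs: h(0) = 0, h′(0) = 0, h′′(0) = -6.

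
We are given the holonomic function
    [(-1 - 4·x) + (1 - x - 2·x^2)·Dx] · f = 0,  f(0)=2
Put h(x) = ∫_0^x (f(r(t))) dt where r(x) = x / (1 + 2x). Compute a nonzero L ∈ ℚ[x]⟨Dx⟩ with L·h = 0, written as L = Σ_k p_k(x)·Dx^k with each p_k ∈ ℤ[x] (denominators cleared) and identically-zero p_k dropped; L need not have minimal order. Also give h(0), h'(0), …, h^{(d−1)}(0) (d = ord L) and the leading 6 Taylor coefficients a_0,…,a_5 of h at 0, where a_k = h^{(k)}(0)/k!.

L = (-1 - 6·x)·Dx + (1 + 5·x + 6·x^2)·Dx^2  (order 2).
h: a_k = 0, 2, 1, 2/3, -3/2, 18/5, …
ICs: h(0) = 0, h′(0) = 2.

f: a_k = 2, 2, 6, 10, 22, 42, …
f∘r: x↦r, Dx↦Dx/r' in L_f ⇒ L₀.
h=∫h₀ ⇒ L = L₀·Dx.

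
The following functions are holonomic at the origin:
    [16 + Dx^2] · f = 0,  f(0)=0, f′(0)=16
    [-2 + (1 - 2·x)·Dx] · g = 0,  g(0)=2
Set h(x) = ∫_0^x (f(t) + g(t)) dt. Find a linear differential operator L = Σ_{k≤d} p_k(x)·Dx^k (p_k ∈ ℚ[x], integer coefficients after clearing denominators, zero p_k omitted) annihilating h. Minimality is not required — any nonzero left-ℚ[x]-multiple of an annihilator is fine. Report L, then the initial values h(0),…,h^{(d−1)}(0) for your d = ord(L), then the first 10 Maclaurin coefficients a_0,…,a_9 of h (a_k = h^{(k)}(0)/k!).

L = (-160 + 256·x - 256·x^2)·Dx + (48 - 224·x + 384·x^2 - 256·x^3)·Dx^2 + (-10 + 16·x - 16·x^2)·Dx^3 + (3 - 14·x + 24·x^2 - 16·x^3)·Dx^4  (order 4).
h: a_k = 0, 2, 10, 8/3, -20/3, 32/5, 736/45, 128/7, 9568/315, 512/9, …
ICs: h(0) = 0, h′(0) = 2, h′′(0) = 20, h′′′(0) = 16.

f: a_k = 0, 16, 0, -128/3, 0, 512/15, 0, -4096/315, 0, 8192/2835, …
g: a_k = 2, 4, 8, 16, 32, 64, 128, 256, 512, 1024, …
L₀ := lclm(L_f,L_g); ord L₀ ≤ 2+1.
h=∫₀ˣh₀: take L = L₀·Dx.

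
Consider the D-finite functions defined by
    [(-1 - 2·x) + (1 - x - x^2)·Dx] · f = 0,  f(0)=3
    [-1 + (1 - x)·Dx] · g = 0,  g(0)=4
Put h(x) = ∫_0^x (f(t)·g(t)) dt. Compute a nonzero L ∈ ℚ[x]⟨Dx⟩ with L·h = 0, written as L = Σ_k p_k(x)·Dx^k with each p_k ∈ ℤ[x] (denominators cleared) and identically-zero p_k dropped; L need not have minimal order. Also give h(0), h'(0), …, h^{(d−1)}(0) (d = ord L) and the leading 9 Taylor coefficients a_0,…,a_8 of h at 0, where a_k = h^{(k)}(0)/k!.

f: a_k = 3, 3, 6, 9, 15, 24, 39, 63, 102, …
g: a_k = 4, 4, 4, 4, 4, 4, 4, 4, 4, …
f·g: L₀ = L_f ⊗_s L_g, ord ≤ 1·1.
Integrate: L := L₀·Dx.
L = (-2 + 3·x^2)·Dx + (1 - 2·x + x^3)·Dx^2  (order 2).
h: a_k = 0, 12, 12, 16, 21, 144/5, 40, 396/7, 81, …
ICs: h(0) = 0, h′(0) = 12.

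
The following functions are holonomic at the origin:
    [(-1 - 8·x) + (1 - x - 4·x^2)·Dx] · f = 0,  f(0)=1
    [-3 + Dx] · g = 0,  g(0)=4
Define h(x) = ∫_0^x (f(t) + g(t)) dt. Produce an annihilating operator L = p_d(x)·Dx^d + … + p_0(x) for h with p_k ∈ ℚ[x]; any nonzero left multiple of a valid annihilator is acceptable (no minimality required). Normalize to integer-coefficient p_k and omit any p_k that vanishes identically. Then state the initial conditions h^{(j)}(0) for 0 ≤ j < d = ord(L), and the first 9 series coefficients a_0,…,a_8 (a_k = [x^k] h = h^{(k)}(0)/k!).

f: a_k = 1, 1, 5, 9, 29, 65, 181, 441, 1165, …
g: a_k = 4, 12, 18, 18, 27/2, 81/10, 81/20, 243/140, 729/1120, …
L₀ := lclm(L_f,L_g); ord L₀ ≤ 1+1.
h=∫₀ˣh₀: take L = L₀·Dx.
L = (-21 - 9·x - 396·x^2 - 288·x^3)·Dx + (1 + 42·x + 159·x^2 - 72·x^3 - 144·x^4)·Dx^2 + (2 - 13·x - 9·x^2 + 56·x^3 + 48·x^4)·Dx^3  (order 3).
h: a_k = 0, 5, 13/2, 23/3, 27/4, 17/2, 731/60, 3701/140, 61983/1120, …
ICs: h(0) = 0, h′(0) = 5, h′′(0) = 13.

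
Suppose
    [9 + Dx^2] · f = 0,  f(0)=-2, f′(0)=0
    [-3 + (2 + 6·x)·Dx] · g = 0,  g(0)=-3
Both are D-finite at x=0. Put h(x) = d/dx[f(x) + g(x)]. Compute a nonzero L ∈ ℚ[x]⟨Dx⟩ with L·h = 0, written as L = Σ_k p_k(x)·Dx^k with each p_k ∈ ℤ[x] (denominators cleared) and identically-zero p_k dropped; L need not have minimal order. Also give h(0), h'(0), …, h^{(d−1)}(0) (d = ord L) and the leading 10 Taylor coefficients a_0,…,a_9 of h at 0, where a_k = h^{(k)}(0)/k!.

L = (-513 - 648·x - 972·x^2) + (-126 - 810·x - 1944·x^2 - 1944·x^3)·Dx + (-57 - 72·x - 108·x^2)·Dx^2 + (-14 - 90·x - 216·x^2 - 216·x^3)·Dx^3  (order 3).
h: a_k = -9/2, 99/4, -243/16, 351/32, -25515/256, 720009/2560, -1515591/2048, 295166997/143360, -379980315/65536, 75364255467/4587520, …
ICs: h(0) = -9/2, h′(0) = 99/4, h′′(0) = -243/8.

f: a_k = -2, 0, 9, 0, -27/4, 0, 81/40, 0, -729/2240, 0, …
g: a_k = -3, -9/2, 27/8, -81/16, 1215/128, -5103/256, 45927/1024, -216513/2048, 8444007/32768, -42220035/65536, …
Sum ⇒ L₀ = lclm(L_f,L_g) in ℚ(x)⟨Dx⟩.
h₀' ⇒ L via d/dx closure of L₀.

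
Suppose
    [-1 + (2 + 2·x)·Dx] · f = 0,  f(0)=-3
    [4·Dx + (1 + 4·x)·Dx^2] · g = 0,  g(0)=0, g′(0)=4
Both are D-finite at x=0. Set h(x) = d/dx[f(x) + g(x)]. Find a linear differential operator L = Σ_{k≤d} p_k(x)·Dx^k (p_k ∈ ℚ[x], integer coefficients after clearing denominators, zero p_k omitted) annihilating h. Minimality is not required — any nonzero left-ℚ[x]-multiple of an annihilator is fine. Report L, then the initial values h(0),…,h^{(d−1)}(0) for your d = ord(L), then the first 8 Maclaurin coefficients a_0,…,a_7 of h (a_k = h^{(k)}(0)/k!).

f: a_k = -3, -3/2, 3/8, -3/16, 15/128, -21/256, 63/1024, -99/2048, …
g: a_k = 0, 4, -8, 64/3, -64, 1024/5, -2048/3, 16384/7, …
h₀=f+g: left-lcm gives L₀, ord ≤ 3.
Differentiate: ansatz ord ≤ ord L₀ ⇒ L.
L = (52 + 16·x) + (125 + 232·x + 80·x^2)·Dx + (14 + 78·x + 96·x^2 + 32·x^3)·Dx^2  (order 2).
h: a_k = 5/2, -61/4, 1015/16, -8177/32, 262039/256, -2096963/512, 33553739/2048, -268434169/4096, …
ICs: h(0) = 5/2, h′(0) = -61/4.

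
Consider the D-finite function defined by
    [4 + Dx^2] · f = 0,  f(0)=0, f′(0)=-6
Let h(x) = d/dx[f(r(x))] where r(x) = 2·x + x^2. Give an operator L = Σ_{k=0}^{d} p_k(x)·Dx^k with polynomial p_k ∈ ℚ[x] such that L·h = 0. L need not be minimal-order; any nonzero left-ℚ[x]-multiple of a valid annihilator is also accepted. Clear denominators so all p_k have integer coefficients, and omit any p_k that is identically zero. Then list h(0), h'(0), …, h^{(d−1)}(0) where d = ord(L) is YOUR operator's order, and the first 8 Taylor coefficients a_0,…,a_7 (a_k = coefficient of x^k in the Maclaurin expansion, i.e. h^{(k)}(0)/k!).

L = (19 + 64·x + 96·x^2 + 64·x^3 + 16·x^4) + (-3 - 3·x)·Dx + (1 + 2·x + x^2)·Dx^2  (order 2).
h: a_k = -12, -12, 96, 192, -8, -360, -5696/15, 256/15, …
ICs: h(0) = -12, h′(0) = -12.

f: a_k = 0, -6, 0, 4, 0, -4/5, 0, 8/105, …
f∘r: x↦r, Dx↦Dx/r' in L_f ⇒ L₀.
Derive L from L₀ (diff closure).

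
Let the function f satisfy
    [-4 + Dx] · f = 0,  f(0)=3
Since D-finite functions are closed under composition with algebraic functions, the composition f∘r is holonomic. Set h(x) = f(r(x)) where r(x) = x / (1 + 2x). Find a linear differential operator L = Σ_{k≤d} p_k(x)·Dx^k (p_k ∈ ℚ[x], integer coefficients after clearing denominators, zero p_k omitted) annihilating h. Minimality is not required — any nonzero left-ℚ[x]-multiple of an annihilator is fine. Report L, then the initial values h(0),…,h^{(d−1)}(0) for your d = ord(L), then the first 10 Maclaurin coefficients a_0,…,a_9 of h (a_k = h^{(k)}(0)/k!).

f: a_k = 3, 12, 24, 32, 32, 128/5, 256/15, 1024/105, 512/105, 2048/945, …
h₀=f(r): pull back L_f along r ⇒ L₀.
L = -4 + (1 + 4·x + 4·x^2)·Dx  (order 1).
h: a_k = 3, 12, 0, -16, 32, -192/5, 256/15, 1280/21, -8192/35, 72704/135, …
ICs: h(0) = 3.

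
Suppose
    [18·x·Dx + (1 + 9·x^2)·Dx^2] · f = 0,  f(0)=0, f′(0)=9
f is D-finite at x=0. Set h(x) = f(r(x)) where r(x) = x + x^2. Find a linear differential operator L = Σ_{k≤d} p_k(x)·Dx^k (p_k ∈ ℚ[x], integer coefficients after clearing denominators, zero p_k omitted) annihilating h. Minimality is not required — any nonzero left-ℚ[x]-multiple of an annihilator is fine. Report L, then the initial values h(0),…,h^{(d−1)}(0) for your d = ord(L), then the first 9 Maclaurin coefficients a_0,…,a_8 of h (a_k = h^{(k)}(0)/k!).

L = (-2 + 18·x + 72·x^2 + 108·x^3 + 54·x^4)·Dx + (1 + 2·x + 9·x^2 + 36·x^3 + 45·x^4 + 18·x^5)·Dx^2  (order 2).
h: a_k = 0, 9, 9, -27, -81, 324/5, 702, 3645/7, -5103, …
ICs: h(0) = 0, h′(0) = 9.

f: a_k = 0, 9, 0, -27, 0, 729/5, 0, -6561/7, 0, …
Change of var in L_f (x↦r) gives L₀.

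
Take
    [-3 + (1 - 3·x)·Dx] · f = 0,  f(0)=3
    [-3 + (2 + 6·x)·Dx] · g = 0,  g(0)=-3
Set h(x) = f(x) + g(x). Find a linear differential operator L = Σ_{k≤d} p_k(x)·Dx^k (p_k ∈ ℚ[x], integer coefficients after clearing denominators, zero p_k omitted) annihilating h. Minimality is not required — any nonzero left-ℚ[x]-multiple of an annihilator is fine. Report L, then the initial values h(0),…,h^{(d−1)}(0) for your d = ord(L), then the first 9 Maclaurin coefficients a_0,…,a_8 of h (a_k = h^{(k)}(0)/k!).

f: a_k = 3, 9, 27, 81, 243, 729, 2187, 6561, 19683, …
g: a_k = -3, -9/2, 27/8, -81/16, 1215/128, -5103/256, 45927/1024, -216513/2048, 8444007/32768, …
h₀=f+g: left-lcm gives L₀, ord ≤ 2.
L = (-45 - 81·x) + (27 + 126·x + 243·x^2)·Dx + (-2 - 18·x + 18·x^2 + 162·x^3)·Dx^2  (order 2).
h: a_k = 0, 9/2, 243/8, 1215/16, 32319/128, 181521/256, 2285415/1024, 13220415/2048, 653416551/32768, …
ICs: h(0) = 0, h′(0) = 9/2.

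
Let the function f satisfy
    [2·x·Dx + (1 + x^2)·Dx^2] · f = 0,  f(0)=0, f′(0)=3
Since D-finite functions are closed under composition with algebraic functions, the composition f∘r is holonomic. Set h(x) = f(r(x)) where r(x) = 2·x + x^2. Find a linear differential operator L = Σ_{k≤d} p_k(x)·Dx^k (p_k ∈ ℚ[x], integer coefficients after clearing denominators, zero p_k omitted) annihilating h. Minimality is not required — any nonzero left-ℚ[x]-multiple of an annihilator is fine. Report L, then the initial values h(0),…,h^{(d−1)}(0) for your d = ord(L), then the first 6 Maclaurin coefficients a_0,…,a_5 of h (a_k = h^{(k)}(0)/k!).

f: a_k = 0, 3, 0, -1, 0, 3/5, …
h₀=f(r): pull back L_f along r ⇒ L₀.
L = (-1 + 8·x + 16·x^2 + 12·x^3 + 3·x^4)·Dx + (1 + x + 4·x^2 + 8·x^3 + 5·x^4 + x^5)·Dx^2  (order 2).
h: a_k = 0, 6, 3, -8, -12, 66/5, …
ICs: h(0) = 0, h′(0) = 6.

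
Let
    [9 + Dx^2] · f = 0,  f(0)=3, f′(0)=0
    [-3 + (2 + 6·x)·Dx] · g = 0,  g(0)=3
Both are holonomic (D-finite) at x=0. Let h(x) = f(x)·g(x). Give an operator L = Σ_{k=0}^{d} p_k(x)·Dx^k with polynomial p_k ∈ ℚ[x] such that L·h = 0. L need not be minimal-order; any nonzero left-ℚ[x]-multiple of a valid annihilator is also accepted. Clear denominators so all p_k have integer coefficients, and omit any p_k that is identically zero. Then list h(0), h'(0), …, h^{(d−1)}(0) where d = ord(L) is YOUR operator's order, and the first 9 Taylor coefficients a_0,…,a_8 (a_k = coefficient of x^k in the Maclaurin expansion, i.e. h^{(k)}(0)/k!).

L = (63 + 216·x + 324·x^2) + (-12 - 36·x)·Dx + (4 + 24·x + 36·x^2)·Dx^2  (order 2).
h: a_k = 9, 27/2, -405/8, -729/16, 6075/128, 9477/256, -254421/5120, 876987/10240, -288992367/1146880, …
ICs: h(0) = 9, h′(0) = 27/2.

f: a_k = 3, 0, -27/2, 0, 81/8, 0, -243/80, 0, 2187/4480, …
g: a_k = 3, 9/2, -27/8, 81/16, -1215/128, 5103/256, -45927/1024, 216513/2048, -8444007/32768, …
f·g: L₀ = L_f ⊗_s L_g, ord ≤ 2·1.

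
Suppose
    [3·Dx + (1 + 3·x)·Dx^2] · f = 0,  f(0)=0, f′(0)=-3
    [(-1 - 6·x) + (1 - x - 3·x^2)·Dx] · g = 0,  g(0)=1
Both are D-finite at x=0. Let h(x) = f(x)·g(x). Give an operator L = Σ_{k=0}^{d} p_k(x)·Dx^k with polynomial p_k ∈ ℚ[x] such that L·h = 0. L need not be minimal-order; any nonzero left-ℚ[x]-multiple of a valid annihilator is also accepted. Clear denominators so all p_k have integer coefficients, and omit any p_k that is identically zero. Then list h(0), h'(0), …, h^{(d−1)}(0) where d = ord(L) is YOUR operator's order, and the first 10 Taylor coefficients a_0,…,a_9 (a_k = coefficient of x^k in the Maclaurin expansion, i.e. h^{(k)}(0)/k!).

f: a_k = 0, -3, 9/2, -9, 81/4, -243/5, 243/2, -2187/7, 6561/8, -2187, …
g: a_k = 1, 1, 4, 7, 19, 40, 97, 217, 508, 1159, …
Product ⇒ symmetric product L₀, ord ≤ 2.
L = (9 + 36·x) + (-1 + 21·x + 45·x^2)·Dx + (-1 - 2·x + 6·x^2 + 9·x^3)·Dx^2  (order 2).
h: a_k = 0, -3, 3/2, -33/2, 33/4, -1797/20, 282/5, -73581/140, 129849/280, -923997/280, …
ICs: h(0) = 0, h′(0) = -3.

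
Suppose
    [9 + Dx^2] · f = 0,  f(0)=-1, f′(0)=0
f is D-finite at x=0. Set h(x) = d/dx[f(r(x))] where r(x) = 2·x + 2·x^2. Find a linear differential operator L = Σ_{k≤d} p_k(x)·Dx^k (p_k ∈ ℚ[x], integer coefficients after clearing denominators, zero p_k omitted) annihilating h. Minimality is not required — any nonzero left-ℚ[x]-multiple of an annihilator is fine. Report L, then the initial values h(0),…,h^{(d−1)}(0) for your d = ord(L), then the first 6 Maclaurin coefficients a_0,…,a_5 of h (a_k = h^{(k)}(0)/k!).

L = (48 + 288·x + 864·x^2 + 1152·x^3 + 576·x^4) + (-6 - 12·x)·Dx + (1 + 4·x + 4·x^2)·Dx^2  (order 2).
h: a_k = 0, 36, 108, -144, -1080, -7776/5, …
ICs: h(0) = 0, h′(0) = 36.

f: a_k = -1, 0, 9/2, 0, -27/8, 0, …
Substitute x→r, Dx→(1/r')Dx; clear ⇒ L₀.
Derive L from L₀ (diff closure).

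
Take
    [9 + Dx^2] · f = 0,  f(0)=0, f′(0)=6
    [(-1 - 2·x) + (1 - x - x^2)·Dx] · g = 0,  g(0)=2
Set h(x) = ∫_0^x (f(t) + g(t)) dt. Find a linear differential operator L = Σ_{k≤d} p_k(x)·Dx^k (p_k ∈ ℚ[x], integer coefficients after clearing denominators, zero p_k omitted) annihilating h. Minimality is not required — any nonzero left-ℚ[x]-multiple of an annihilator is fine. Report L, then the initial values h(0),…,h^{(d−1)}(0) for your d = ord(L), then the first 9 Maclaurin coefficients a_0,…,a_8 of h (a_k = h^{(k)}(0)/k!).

f: a_k = 0, 6, 0, -9, 0, 81/20, 0, -243/280, 0, …
g: a_k = 2, 2, 4, 6, 10, 16, 26, 42, 68, …
f+g: L₀ = lclm(L_f,L_g), ord ≤ 2+1.
Integrate: L := L₀·Dx.
L = (-243 - 432·x + 81·x^2 - 216·x^3 - 405·x^4 - 162·x^5)·Dx + (117 - 225·x - 36·x^2 + 297·x^3 - 54·x^4 - 243·x^5 - 81·x^6)·Dx^2 + (-27 - 48·x + 9·x^2 - 24·x^3 - 45·x^4 - 18·x^5)·Dx^3 + (13 - 25·x - 4·x^2 + 33·x^3 - 6·x^4 - 27·x^5 - 9·x^6)·Dx^4  (order 4).
h: a_k = 0, 2, 4, 4/3, -3/4, 2, 401/120, 26/7, 11517/2240, …
ICs: h(0) = 0, h′(0) = 2, h′′(0) = 8, h′′′(0) = 8.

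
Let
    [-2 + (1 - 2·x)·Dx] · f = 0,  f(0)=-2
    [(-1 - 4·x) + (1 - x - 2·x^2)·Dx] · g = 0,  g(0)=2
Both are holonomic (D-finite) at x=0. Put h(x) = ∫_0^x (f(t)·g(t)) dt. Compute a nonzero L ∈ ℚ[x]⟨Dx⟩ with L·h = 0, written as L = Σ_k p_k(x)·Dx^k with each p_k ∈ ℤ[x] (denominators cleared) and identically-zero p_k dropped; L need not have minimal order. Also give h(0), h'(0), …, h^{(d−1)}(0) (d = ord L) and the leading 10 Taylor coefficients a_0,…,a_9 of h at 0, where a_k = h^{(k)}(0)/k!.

L = (3 + 6·x)·Dx + (-1 + x + 2·x^2)·Dx^2  (order 2).
h: a_k = 0, -4, -6, -12, -23, -228/5, -90, -1252/7, -711/2, -708, …
ICs: h(0) = 0, h′(0) = -4.

f: a_k = -2, -4, -8, -16, -32, -64, -128, -256, -512, -1024, …
g: a_k = 2, 2, 6, 10, 22, 42, 86, 170, 342, 682, …
h₀=f·g: eliminate ⇒ L₀, order ≤ 1·1.
h=∫h₀ ⇒ L = L₀·Dx.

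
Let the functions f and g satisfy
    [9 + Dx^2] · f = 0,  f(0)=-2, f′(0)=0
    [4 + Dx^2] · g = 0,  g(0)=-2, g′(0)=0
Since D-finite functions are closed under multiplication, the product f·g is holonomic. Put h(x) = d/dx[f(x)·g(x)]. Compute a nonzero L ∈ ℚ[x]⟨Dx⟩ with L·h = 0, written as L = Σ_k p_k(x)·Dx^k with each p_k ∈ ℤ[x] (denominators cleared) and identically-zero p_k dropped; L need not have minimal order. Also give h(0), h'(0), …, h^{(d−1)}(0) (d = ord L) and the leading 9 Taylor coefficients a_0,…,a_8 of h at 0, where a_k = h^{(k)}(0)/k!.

L = 25 + 26·Dx^2 + Dx^4  (order 4).
h: a_k = 0, -52, 0, 626/3, 0, -7813/30, 0, 195313/1260, 0, …
ICs: h(0) = 0, h′(0) = -52, h′′(0) = 0, h′′′(0) = 1252.

f: a_k = -2, 0, 9, 0, -27/4, 0, 81/40, 0, -729/2240, …
g: a_k = -2, 0, 4, 0, -4/3, 0, 8/45, 0, -4/315, …
f·g: L₀ = L_f ⊗_s L_g, ord ≤ 2·2.
h₀' ⇒ L via d/dx closure of L₀.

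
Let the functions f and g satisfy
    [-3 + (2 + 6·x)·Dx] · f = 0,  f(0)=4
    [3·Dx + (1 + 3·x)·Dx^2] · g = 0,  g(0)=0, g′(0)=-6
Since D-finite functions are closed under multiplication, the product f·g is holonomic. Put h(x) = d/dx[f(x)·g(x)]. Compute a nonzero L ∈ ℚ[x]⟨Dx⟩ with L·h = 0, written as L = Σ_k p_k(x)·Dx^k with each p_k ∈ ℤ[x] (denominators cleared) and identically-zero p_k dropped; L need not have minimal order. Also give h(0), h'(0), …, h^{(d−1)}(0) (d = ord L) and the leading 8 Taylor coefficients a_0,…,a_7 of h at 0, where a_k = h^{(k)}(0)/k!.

L = 9 + (24 + 72·x)·Dx + (4 + 24·x + 36·x^2)·Dx^2  (order 2).
h: a_k = -24, 0, 27, -108, 5751/16, -22599/20, 2218347/640, -5880843/560, …
ICs: h(0) = -24, h′(0) = 0.

f: a_k = 4, 6, -9/2, 27/4, -405/32, 1701/64, -15309/256, 72171/512, …
g: a_k = 0, -6, 9, -18, 81/2, -486/5, 243, -4374/7, …
f·g: L₀ = L_f ⊗_s L_g, ord ≤ 1·2.
Derive L from L₀ (diff closure).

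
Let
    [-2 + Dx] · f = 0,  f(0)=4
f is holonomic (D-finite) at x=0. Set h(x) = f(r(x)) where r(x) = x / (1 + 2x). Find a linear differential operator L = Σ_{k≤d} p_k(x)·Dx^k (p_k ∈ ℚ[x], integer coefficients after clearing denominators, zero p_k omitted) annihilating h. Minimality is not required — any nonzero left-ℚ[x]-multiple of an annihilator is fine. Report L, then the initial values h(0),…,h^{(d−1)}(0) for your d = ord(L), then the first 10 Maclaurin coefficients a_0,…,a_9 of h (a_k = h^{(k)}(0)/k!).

f: a_k = 4, 8, 8, 16/3, 8/3, 16/15, 16/45, 32/315, 8/315, 16/2835, …
f∘r: x↦r, Dx↦Dx/r' in L_f ⇒ L₀.
L = -2 + (1 + 4·x + 4·x^2)·Dx  (order 1).
h: a_k = 4, 8, -8, 16/3, 8/3, -304/15, 2416/45, -34912/315, 62728/315, -904304/2835, …
ICs: h(0) = 4.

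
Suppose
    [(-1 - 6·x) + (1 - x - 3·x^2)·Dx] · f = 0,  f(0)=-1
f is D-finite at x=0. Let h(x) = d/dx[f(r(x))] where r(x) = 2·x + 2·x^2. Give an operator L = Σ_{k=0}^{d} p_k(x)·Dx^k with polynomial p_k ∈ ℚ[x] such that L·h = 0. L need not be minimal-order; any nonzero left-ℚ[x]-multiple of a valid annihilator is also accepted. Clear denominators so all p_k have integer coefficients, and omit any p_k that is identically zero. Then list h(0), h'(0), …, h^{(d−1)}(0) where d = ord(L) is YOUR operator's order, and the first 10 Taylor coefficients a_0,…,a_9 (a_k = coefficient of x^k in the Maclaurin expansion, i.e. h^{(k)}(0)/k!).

L = (18 + 156·x + 804·x^2 + 2736·x^3 + 4968·x^4 + 4320·x^5 + 1440·x^6) + (-1 - 12·x + 6·x^2 + 268·x^3 + 900·x^4 + 1368·x^5 + 1008·x^6 + 288·x^7)·Dx  (order 1).
h: a_k = -2, -36, -264, -1952, -13320, -86928, -553280, -3445632, -21128832, -127959680, …
ICs: h(0) = -2.

f: a_k = -1, -1, -4, -7, -19, -40, -97, -217, -508, -1159, …
f∘r: x↦r, Dx↦Dx/r' in L_f ⇒ L₀.
h₀' ⇒ L via d/dx closure of L₀.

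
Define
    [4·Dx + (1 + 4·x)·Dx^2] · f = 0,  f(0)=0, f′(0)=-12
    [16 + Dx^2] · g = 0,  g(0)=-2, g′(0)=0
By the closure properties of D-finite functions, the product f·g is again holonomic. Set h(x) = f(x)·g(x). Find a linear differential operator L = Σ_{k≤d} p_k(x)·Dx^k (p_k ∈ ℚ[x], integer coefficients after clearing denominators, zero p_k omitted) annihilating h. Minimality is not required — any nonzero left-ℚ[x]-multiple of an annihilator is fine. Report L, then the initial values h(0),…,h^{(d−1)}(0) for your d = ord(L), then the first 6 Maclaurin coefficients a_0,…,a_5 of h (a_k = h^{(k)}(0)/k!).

L = (-768 + 6144·x + 77824·x^2 + 262144·x^3 + 262144·x^4) + (256 + 5120·x + 24576·x^2 + 32768·x^3)·Dx + (1280·x + 10752·x^2 + 32768·x^3 + 32768·x^4)·Dx^2 + (16 + 320·x + 1536·x^2 + 2048·x^3)·Dx^3 + (3 + 56·x + 368·x^2 + 1024·x^3 + 1024·x^4)·Dx^4  (order 4).
h: a_k = 0, 24, -48, -64, 0, 2304/5, …
ICs: h(0) = 0, h′(0) = 24, h′′(0) = -96, h′′′(0) = -384.

f: a_k = 0, -12, 24, -64, 192, -3072/5, …
g: a_k = -2, 0, 16, 0, -64/3, 0, …
Product ⇒ symmetric product L₀, ord ≤ 4.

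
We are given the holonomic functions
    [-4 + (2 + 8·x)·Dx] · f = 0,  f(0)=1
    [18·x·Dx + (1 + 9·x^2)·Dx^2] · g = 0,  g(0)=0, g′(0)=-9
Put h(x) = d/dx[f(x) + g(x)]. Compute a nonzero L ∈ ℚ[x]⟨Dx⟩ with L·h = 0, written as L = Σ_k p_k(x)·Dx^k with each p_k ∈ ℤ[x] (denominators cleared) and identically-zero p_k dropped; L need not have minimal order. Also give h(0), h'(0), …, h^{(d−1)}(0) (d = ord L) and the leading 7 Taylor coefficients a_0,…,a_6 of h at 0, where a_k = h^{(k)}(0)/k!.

f: a_k = 1, 2, -2, 4, -10, 28, -84, …
g: a_k = 0, -9, 0, 27, 0, -729/5, 0, …
h₀=f+g: left-lcm gives L₀, ord ≤ 3.
h₀' ⇒ L via d/dx closure of L₀.
L = (-18 - 180·x + 486·x^2 + 972·x^3) + (-15 - 72·x - 9·x^2 + 1944·x^3 + 3402·x^4)·Dx + (-1 + 5·x + 54·x^2 + 153·x^3 + 567·x^4 + 972·x^5)·Dx^2  (order 2).
h: a_k = -7, -4, 93, -40, -589, -504, 8409, …
ICs: h(0) = -7, h′(0) = -4.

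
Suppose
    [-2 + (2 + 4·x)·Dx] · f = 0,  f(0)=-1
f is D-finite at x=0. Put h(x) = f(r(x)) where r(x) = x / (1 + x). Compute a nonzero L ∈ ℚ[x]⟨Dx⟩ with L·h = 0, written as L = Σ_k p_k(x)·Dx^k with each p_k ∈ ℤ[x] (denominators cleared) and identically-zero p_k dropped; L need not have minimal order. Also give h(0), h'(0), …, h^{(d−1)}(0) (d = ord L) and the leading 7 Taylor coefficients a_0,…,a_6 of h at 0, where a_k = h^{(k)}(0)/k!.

f: a_k = -1, -1, 1/2, -1/2, 5/8, -7/8, 21/16, …
Substitute x→r, Dx→(1/r')Dx; clear ⇒ L₀.
L = -1 + (1 + 4·x + 3·x^2)·Dx  (order 1).
h: a_k = -1, -1, 3/2, -5/2, 37/8, -75/8, 327/16, …
ICs: h(0) = -1.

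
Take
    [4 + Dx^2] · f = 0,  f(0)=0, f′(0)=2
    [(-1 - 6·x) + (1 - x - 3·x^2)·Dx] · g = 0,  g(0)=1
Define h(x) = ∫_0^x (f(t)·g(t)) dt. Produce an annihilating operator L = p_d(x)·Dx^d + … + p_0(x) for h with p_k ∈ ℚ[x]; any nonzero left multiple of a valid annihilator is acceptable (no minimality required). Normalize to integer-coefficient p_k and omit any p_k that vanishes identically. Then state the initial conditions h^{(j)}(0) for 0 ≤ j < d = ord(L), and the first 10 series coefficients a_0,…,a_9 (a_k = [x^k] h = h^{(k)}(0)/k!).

L = (2 + 4·x + 12·x^2)·Dx + (2 + 12·x)·Dx^2 + (-1 + x + 3·x^2)·Dx^3  (order 3).
h: a_k = 0, 0, 1, 2/3, 5/3, 38/15, 247/45, 152/15, 26729/1260, 24098/567, …
ICs: h(0) = 0, h′(0) = 0, h′′(0) = 2.

f: a_k = 0, 2, 0, -4/3, 0, 4/15, 0, -8/315, 0, 4/2835, …
g: a_k = 1, 1, 4, 7, 19, 40, 97, 217, 508, 1159, …
Product ⇒ symmetric product L₀, ord ≤ 2.
h=∫h₀ ⇒ L = L₀·Dx.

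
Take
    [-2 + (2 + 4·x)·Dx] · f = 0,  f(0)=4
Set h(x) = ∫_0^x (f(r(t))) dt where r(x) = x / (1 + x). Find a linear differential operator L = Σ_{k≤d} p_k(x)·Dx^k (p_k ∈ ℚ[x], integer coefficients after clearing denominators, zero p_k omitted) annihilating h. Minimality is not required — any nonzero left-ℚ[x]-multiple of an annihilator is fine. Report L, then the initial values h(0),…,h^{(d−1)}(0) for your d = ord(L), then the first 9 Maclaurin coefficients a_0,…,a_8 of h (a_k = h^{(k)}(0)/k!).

f: a_k = 4, 4, -2, 2, -5/2, 7/2, -21/4, 33/4, -429/32, …
h₀=f(r): pull back L_f along r ⇒ L₀.
h=∫h₀ ⇒ L = L₀·Dx.
L = -Dx + (1 + 4·x + 3·x^2)·Dx^2  (order 2).
h: a_k = 0, 4, 2, -2, 5/2, -37/10, 25/4, -327/28, 753/32, …
ICs: h(0) = 0, h′(0) = 4.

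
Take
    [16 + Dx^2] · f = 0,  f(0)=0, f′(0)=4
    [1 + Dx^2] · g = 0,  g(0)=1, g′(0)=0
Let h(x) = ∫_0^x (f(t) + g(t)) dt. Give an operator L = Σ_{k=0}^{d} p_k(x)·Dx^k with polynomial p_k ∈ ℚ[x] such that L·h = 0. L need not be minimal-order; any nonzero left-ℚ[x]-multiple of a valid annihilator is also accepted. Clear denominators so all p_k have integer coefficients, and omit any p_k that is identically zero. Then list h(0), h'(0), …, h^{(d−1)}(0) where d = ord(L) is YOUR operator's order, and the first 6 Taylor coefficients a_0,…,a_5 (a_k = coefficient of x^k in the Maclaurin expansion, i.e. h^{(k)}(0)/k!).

f: a_k = 0, 4, 0, -32/3, 0, 128/15, …
g: a_k = 1, 0, -1/2, 0, 1/24, 0, …
Weyl lclm of L_f,L_g ⇒ L₀ (ord ≤ 4).
h=∫₀ˣh₀: take L = L₀·Dx.
L = 16·Dx + 17·Dx^3 + Dx^5  (order 5).
h: a_k = 0, 1, 2, -1/6, -8/3, 1/120, …
ICs: h(0) = 0, h′(0) = 1, h′′(0) = 4, h′′′(0) = -1, h′′′′(0) = -64.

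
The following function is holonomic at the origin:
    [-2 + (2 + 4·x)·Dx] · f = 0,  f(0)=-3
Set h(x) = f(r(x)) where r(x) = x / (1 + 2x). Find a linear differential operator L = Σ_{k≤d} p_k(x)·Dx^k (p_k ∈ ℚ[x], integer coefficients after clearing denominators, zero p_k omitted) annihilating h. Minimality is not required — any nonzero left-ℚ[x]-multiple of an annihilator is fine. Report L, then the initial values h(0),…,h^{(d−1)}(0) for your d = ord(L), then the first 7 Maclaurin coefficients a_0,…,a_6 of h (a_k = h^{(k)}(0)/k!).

L = -1 + (1 + 6·x + 8·x^2)·Dx  (order 1).
h: a_k = -3, -3, 15/2, -39/2, 423/8, -1197/8, 7059/16, …
ICs: h(0) = -3.

f: a_k = -3, -3, 3/2, -3/2, 15/8, -21/8, 63/16, …
L₀ from L_f via x↦r, Dx↦r'^{-1}Dx.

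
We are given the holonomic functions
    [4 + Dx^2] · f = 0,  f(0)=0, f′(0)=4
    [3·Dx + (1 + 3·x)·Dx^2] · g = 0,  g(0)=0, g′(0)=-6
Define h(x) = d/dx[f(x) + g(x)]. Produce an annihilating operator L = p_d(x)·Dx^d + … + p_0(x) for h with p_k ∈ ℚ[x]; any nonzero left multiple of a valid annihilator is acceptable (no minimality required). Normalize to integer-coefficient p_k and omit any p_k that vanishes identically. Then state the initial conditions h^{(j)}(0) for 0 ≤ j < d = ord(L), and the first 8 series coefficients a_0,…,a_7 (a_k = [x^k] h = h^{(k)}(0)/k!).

L = (348 + 144·x + 216·x^2) + (44 + 180·x + 216·x^2 + 216·x^3)·Dx + (87 + 36·x + 54·x^2)·Dx^2 + (11 + 45·x + 54·x^2 + 54·x^3)·Dx^3  (order 3).
h: a_k = -2, 18, -62, 162, -1450/3, 1458, -196846/45, 13122, …
ICs: h(0) = -2, h′(0) = 18, h′′(0) = -124.

f: a_k = 0, 4, 0, -8/3, 0, 8/15, 0, -16/315, …
g: a_k = 0, -6, 9, -18, 81/2, -486/5, 243, -4374/7, …
h₀=f+g: left-lcm gives L₀, ord ≤ 4.
h₀' ⇒ L via d/dx closure of L₀.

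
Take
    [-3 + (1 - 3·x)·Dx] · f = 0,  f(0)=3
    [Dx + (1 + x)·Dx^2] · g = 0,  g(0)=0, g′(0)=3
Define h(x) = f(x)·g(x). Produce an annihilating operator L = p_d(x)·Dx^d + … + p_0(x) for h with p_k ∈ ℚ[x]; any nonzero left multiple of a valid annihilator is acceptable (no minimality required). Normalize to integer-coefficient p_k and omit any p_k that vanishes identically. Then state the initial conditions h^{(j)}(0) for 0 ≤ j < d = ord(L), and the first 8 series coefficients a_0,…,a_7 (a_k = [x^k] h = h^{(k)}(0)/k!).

L = 3 + (5 + 9·x)·Dx + (-1 + 2·x + 3·x^2)·Dx^2  (order 2).
h: a_k = 0, 9, 45/2, 141/2, 837/4, 12591/20, 37743/20, 792783/140, …
ICs: h(0) = 0, h′(0) = 9.

f: a_k = 3, 9, 27, 81, 243, 729, 2187, 6561, …
g: a_k = 0, 3, -3/2, 1, -3/4, 3/5, -1/2, 3/7, …
Product ⇒ symmetric product L₀, ord ≤ 2.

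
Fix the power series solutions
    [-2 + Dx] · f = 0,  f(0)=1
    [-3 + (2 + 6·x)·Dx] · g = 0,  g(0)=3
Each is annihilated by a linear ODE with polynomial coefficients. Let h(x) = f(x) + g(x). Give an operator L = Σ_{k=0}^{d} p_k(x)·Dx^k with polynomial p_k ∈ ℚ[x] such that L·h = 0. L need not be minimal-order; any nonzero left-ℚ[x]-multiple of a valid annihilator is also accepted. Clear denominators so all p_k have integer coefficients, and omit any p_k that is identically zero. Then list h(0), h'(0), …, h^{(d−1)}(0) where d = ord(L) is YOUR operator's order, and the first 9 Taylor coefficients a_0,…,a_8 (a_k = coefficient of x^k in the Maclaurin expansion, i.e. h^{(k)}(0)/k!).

f: a_k = 1, 2, 2, 4/3, 2/3, 4/15, 4/45, 8/315, 2/315, …
g: a_k = 3, 9/2, -27/8, 81/16, -1215/128, 5103/256, -45927/1024, 216513/2048, -8444007/32768, …
Sum ⇒ L₀ = lclm(L_f,L_g) in ℚ(x)⟨Dx⟩.
L = (42 + 72·x) + (-25 - 96·x - 144·x^2)·Dx + (2 + 30·x + 72·x^2)·Dx^2  (order 2).
h: a_k = 4, 13/2, -11/8, 307/48, -3389/384, 77569/3840, -2062619/46080, 68217979/645120, -2659796669/10321920, …
ICs: h(0) = 4, h′(0) = 13/2.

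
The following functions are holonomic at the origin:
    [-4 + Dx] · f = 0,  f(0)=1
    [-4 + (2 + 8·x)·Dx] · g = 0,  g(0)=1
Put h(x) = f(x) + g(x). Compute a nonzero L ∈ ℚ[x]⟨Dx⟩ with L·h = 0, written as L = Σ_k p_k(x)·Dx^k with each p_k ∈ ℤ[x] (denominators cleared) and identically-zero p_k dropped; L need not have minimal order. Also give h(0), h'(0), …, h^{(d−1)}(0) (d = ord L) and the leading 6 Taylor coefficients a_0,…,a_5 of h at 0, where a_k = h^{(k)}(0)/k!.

L = (24 + 64·x) + (-10 - 64·x - 128·x^2)·Dx + (1 + 12·x + 32·x^2)·Dx^2  (order 2).
h: a_k = 2, 6, 6, 44/3, 2/3, 548/15, …
ICs: h(0) = 2, h′(0) = 6.

f: a_k = 1, 4, 8, 32/3, 32/3, 128/15, …
g: a_k = 1, 2, -2, 4, -10, 28, …
Sum ⇒ L₀ = lclm(L_f,L_g) in ℚ(x)⟨Dx⟩.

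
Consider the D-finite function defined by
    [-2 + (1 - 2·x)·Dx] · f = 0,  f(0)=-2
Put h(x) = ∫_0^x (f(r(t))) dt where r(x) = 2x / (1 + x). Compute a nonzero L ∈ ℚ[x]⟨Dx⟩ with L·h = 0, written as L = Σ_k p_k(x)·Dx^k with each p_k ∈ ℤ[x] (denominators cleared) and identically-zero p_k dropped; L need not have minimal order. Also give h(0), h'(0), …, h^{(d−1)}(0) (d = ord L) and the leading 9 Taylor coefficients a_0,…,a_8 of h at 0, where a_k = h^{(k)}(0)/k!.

f: a_k = -2, -4, -8, -16, -32, -64, -128, -256, -512, …
L₀ from L_f via x↦r, Dx↦r'^{-1}Dx.
∫: right-multiply L₀ by Dx.
L = 4·Dx + (-1 + 2·x + 3·x^2)·Dx^2  (order 2).
h: a_k = 0, -2, -4, -8, -18, -216/5, -108, -1944/7, -729, …
ICs: h(0) = 0, h′(0) = -2.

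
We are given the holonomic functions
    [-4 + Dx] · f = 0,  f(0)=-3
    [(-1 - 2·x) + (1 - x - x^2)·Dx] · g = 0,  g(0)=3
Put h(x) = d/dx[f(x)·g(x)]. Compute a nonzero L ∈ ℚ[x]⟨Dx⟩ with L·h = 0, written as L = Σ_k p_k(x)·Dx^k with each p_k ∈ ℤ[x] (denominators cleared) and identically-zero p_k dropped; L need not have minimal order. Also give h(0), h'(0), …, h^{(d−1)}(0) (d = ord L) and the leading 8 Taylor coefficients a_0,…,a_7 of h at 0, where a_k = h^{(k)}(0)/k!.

L = (28 - 18·x - 34·x^2 + 16·x^3 + 16·x^4) + (-5 + 7·x + 7·x^2 - 6·x^3 - 4·x^4)·Dx  (order 1).
h: a_k = -45, -252, -801, -1956, -4164, -8238, -78227/5, -1014352/35, …
ICs: h(0) = -45.

f: a_k = -3, -12, -24, -32, -32, -128/5, -256/15, -1024/105, …
g: a_k = 3, 3, 6, 9, 15, 24, 39, 63, …
f·g: L₀ = L_f ⊗_s L_g, ord ≤ 1·1.
Derive L from L₀ (diff closure).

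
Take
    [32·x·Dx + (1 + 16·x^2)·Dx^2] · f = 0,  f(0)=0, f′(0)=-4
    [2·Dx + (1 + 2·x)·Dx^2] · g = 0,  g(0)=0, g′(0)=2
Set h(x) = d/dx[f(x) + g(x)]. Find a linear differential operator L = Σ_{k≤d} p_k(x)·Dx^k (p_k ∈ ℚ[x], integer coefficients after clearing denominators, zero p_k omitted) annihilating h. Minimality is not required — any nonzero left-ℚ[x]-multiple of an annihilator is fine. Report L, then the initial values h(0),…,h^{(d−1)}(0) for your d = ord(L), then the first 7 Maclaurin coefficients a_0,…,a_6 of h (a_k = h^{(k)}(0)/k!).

L = (-32 - 192·x + 1536·x^2 + 1024·x^3) + (-20 - 64·x + 576·x^2 + 3072·x^3 + 2048·x^4)·Dx + (-1 + 14·x + 32·x^2 + 256·x^3 + 768·x^4 + 512·x^5)·Dx^2  (order 2).
h: a_k = -2, -4, 72, -16, -992, -64, 16512, …
ICs: h(0) = -2, h′(0) = -4.

f: a_k = 0, -4, 0, 64/3, 0, -1024/5, 0, …
g: a_k = 0, 2, -2, 8/3, -4, 32/5, -32/3, …
Weyl lclm of L_f,L_g ⇒ L₀ (ord ≤ 4).
h=h₀': d/dx-closure on L₀ ⇒ L.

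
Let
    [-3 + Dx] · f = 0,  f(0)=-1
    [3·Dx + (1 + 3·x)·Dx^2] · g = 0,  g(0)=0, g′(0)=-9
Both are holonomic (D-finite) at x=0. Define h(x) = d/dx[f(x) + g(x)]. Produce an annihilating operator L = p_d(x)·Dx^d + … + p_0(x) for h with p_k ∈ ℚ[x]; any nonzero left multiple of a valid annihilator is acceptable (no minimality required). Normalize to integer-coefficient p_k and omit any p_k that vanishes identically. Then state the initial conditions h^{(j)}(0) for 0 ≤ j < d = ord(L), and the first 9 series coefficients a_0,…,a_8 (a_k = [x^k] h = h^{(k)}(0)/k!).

f: a_k = -1, -3, -9/2, -9/2, -27/8, -81/40, -81/80, -243/560, -729/4480, …
g: a_k = 0, -9, 27/2, -27, 243/4, -729/5, 729/2, -6561/7, 19683/8, …
L₀ := lclm(L_f,L_g); ord L₀ ≤ 1+2.
h=h₀': d/dx-closure on L₀ ⇒ L.
L = (-27 - 27·x) + (3 - 18·x - 27·x^2)·Dx + (2 + 9·x + 9·x^2)·Dx^2  (order 2).
h: a_k = -12, 18, -189/2, 459/2, -5913/8, 87237/40, -525123/80, 11021751/560, -264541707/4480, …
ICs: h(0) = -12, h′(0) = 18.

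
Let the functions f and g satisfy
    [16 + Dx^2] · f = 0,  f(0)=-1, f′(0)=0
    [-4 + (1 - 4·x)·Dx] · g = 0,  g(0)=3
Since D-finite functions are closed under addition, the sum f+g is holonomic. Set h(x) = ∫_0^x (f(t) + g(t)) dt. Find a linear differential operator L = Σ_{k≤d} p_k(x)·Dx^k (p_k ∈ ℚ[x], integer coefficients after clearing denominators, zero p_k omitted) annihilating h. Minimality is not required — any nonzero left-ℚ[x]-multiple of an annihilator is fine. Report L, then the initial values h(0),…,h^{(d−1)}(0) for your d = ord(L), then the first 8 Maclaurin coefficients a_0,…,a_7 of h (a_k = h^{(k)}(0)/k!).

L = (-448 + 512·x - 1024·x^2)·Dx + (48 - 320·x + 768·x^2 - 1024·x^3)·Dx^2 + (-28 + 32·x - 64·x^2)·Dx^3 + (3 - 20·x + 48·x^2 - 64·x^3)·Dx^4  (order 4).
h: a_k = 0, 2, 6, 56/3, 48, 2272/15, 512, 553216/315, …
ICs: h(0) = 0, h′(0) = 2, h′′(0) = 12, h′′′(0) = 112.

f: a_k = -1, 0, 8, 0, -32/3, 0, 256/45, 0, …
g: a_k = 3, 12, 48, 192, 768, 3072, 12288, 49152, …
f+g: L₀ = lclm(L_f,L_g), ord ≤ 2+1.
h=∫₀ˣh₀: take L = L₀·Dx.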